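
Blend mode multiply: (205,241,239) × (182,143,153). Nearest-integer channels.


Multiply: C = A×B/255, rounded to nearest integer
R: 205×182/255 = 37310/255 ≈ 146.314 → 146
G: 241×143/255 = 34463/255 ≈ 135.149 → 135
B: 239×153/255 = 36567/255 ≈ 143.400 → 143
= RGB(146, 135, 143)


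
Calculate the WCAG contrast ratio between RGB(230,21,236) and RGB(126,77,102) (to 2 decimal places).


Linearize each sRGB channel c=v/255: c/12.92 if c ≤ 0.04045 else ((c+0.055)/1.055)^2.4
L = 0.2126×R_lin + 0.7152×G_lin + 0.0722×B_lin
Color 1 (230,21,236):
  R=230: 230/255≈0.9020 > 0.04045 → ((0.9020+0.055)/1.055)^2.4 ≈ 0.79130
  G=21: 21/255≈0.0824 > 0.04045 → ((0.0824+0.055)/1.055)^2.4 ≈ 0.00750
  B=236: 236/255≈0.9255 > 0.04045 → ((0.9255+0.055)/1.055)^2.4 ≈ 0.83880
  L1 = 0.2126×0.79130 + 0.7152×0.00750 + 0.0722×0.83880 ≈ 0.23415
Color 2 (126,77,102):
  R=126: 126/255≈0.4941 > 0.04045 → ((0.4941+0.055)/1.055)^2.4 ≈ 0.20864
  G=77: 77/255≈0.3020 > 0.04045 → ((0.3020+0.055)/1.055)^2.4 ≈ 0.07421
  B=102: 102/255≈0.4000 > 0.04045 → ((0.4000+0.055)/1.055)^2.4 ≈ 0.13287
  L2 = 0.2126×0.20864 + 0.7152×0.07421 + 0.0722×0.13287 ≈ 0.10703
Lighter = 0.23415, Darker = 0.10703
Ratio = (L_lighter + 0.05) / (L_darker + 0.05)
Ratio = (0.23415 + 0.05) / (0.10703 + 0.05) = 0.28415 / 0.15703 ≈ 1.8096
Ratio ≈ 1.81:1


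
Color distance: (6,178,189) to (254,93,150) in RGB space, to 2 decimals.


d = √[(R₁-R₂)² + (G₁-G₂)² + (B₁-B₂)²]
d = √[(6-254)² + (178-93)² + (189-150)²]
d = √[61504 + 7225 + 1521]
d = √70250
d ≈ 265.05


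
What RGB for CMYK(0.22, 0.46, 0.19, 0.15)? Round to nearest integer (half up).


R = 255 × (1-C) × (1-K) = 255 × 0.78 × 0.85 = 169.065 → 169
G = 255 × (1-M) × (1-K) = 255 × 0.54 × 0.85 = 117.045 → 117
B = 255 × (1-Y) × (1-K) = 255 × 0.81 × 0.85 = 175.5675 → 176
= RGB(169, 117, 176)


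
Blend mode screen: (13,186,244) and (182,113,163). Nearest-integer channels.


Screen: C = 255 - (255-A)×(255-B)/255, rounded to nearest integer
R: 255 - (255-13)×(255-182)/255 = 255 - 17666/255 ≈ 255 - 69.278 = 185.722 → 186
G: 255 - (255-186)×(255-113)/255 = 255 - 9798/255 ≈ 255 - 38.424 = 216.576 → 217
B: 255 - (255-244)×(255-163)/255 = 255 - 1012/255 ≈ 255 - 3.969 = 251.031 → 251
= RGB(186, 217, 251)


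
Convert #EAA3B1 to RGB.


EA → 234 (R)
A3 → 163 (G)
B1 → 177 (B)
= RGB(234, 163, 177)


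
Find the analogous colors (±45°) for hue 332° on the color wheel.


Base hue: 332°
Left analog: (332 - 45) mod 360 = 287°
Right analog: (332 + 45) mod 360 = 17°
Analogous hues = 287° and 17°


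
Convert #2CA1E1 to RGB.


2C → 44 (R)
A1 → 161 (G)
E1 → 225 (B)
= RGB(44, 161, 225)


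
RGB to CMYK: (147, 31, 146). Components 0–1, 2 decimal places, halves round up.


R'=147/255≈0.5765, G'=31/255≈0.1216, B'=146/255≈0.5725
K = 1 - max(R',G',B') = 1 - 147/255 = 108/255 = 0.42352… → 0.42
(1-R'-K)/(1-K) simplifies to (max-R)/max with max = 147:
C = (147-147)/147 = 0/147 = 0 → 0.00
M = (147-31)/147 = 116/147 = 0.78911… → 0.79
Y = (147-146)/147 = 1/147 = 0.00680… → 0.01
= CMYK(0.00, 0.79, 0.01, 0.42)


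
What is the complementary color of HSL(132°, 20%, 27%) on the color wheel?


Complement = opposite side of color wheel = hue + 180°
H' = (132 + 180) mod 360 = 312°
S and L unchanged.
= HSL(312°, 20%, 27%)


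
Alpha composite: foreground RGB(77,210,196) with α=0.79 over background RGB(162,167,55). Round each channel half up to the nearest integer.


C = α×F + (1-α)×B, with 1-α = 0.21
R: 0.79×77 + 0.21×162 = 60.83 + 34.02 = 94.85 → 95
G: 0.79×210 + 0.21×167 = 165.90 + 35.07 = 200.97 → 201
B: 0.79×196 + 0.21×55 = 154.84 + 11.55 = 166.39 → 166
= RGB(95, 201, 166)


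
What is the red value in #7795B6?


Color: #7795B6
R = 77 = 119
G = 95 = 149
B = B6 = 182
Red = 119


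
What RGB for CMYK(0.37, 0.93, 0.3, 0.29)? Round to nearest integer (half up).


R = 255 × (1-C) × (1-K) = 255 × 0.63 × 0.71 = 114.0615 → 114
G = 255 × (1-M) × (1-K) = 255 × 0.07 × 0.71 = 12.6735 → 13
B = 255 × (1-Y) × (1-K) = 255 × 0.70 × 0.71 = 126.735 → 127
= RGB(114, 13, 127)


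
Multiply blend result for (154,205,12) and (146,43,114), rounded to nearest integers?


Multiply: C = A×B/255, rounded to nearest integer
R: 154×146/255 = 22484/255 ≈ 88.173 → 88
G: 205×43/255 = 8815/255 ≈ 34.569 → 35
B: 12×114/255 = 1368/255 ≈ 5.365 → 5
= RGB(88, 35, 5)


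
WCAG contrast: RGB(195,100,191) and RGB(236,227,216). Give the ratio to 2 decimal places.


Linearize each sRGB channel c=v/255: c/12.92 if c ≤ 0.04045 else ((c+0.055)/1.055)^2.4
L = 0.2126×R_lin + 0.7152×G_lin + 0.0722×B_lin
Color 1 (195,100,191):
  R=195: 195/255≈0.7647 > 0.04045 → ((0.7647+0.055)/1.055)^2.4 ≈ 0.54572
  G=100: 100/255≈0.3922 > 0.04045 → ((0.3922+0.055)/1.055)^2.4 ≈ 0.12744
  B=191: 191/255≈0.7490 > 0.04045 → ((0.7490+0.055)/1.055)^2.4 ≈ 0.52100
  L1 = 0.2126×0.54572 + 0.7152×0.12744 + 0.0722×0.52100 ≈ 0.24478
Color 2 (236,227,216):
  R=236: 236/255≈0.9255 > 0.04045 → ((0.9255+0.055)/1.055)^2.4 ≈ 0.83880
  G=227: 227/255≈0.8902 > 0.04045 → ((0.8902+0.055)/1.055)^2.4 ≈ 0.76815
  B=216: 216/255≈0.8471 > 0.04045 → ((0.8471+0.055)/1.055)^2.4 ≈ 0.68669
  L2 = 0.2126×0.83880 + 0.7152×0.76815 + 0.0722×0.68669 ≈ 0.77729
Lighter = 0.77729, Darker = 0.24478
Ratio = (L_lighter + 0.05) / (L_darker + 0.05)
Ratio = (0.77729 + 0.05) / (0.24478 + 0.05) = 0.82729 / 0.29478 ≈ 2.8065
Ratio ≈ 2.81:1


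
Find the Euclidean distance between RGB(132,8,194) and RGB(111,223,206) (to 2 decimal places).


d = √[(R₁-R₂)² + (G₁-G₂)² + (B₁-B₂)²]
d = √[(132-111)² + (8-223)² + (194-206)²]
d = √[441 + 46225 + 144]
d = √46810
d ≈ 216.36


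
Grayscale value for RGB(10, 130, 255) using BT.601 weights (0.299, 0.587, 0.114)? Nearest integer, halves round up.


Gray = 0.299×R + 0.587×G + 0.114×B
Gray = 0.299×10 + 0.587×130 + 0.114×255
Gray = 2.990 + 76.310 + 29.070
Gray = 108.370 → round half up → 108
Gray = 108


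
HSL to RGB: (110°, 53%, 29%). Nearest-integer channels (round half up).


H=110°, S=0.53, L=0.29
C = (1-|2L-1|)×S = (1-|-0.42|)×0.53 = 0.3074
H' = H/60 = 110/60 ≈ 1.8333; X = C×(1-|H' mod 2 - 1|) ≈ 0.0512
m = L - C/2 = 0.29 - 0.1537 = 0.1363
Sector ⌊H'⌋ = 1 → (R',G',B') = (≈0.0512, 0.3074, 0.0)
RGB = ((R'+m)×255, (G'+m)×255, (B'+m)×255) = (47.821, 113.1435, 34.7565)
Round half up → RGB(48, 113, 35)


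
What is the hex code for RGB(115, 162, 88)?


R = 115 → 73 (hex)
G = 162 → A2 (hex)
B = 88 → 58 (hex)
Hex = #73A258


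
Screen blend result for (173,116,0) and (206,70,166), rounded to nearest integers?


Screen: C = 255 - (255-A)×(255-B)/255, rounded to nearest integer
R: 255 - (255-173)×(255-206)/255 = 255 - 4018/255 ≈ 255 - 15.757 = 239.243 → 239
G: 255 - (255-116)×(255-70)/255 = 255 - 25715/255 ≈ 255 - 100.843 = 154.157 → 154
B: 255 - (255-0)×(255-166)/255 = 255 - 22695/255 ≈ 255 - 89.000 = 166.000 → 166
= RGB(239, 154, 166)


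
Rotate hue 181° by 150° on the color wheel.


New hue = (H + rotation) mod 360
New hue = (181 + 150) mod 360
= 331 mod 360
= 331°


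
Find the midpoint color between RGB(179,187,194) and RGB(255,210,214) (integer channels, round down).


Midpoint: each channel = ⌊(C₁+C₂)/2⌋
R: ⌊(179+255)/2⌋ = 217
G: ⌊(187+210)/2⌋ = 198
B: ⌊(194+214)/2⌋ = 204
= RGB(217, 198, 204)


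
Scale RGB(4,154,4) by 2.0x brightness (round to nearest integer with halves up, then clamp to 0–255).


Multiply each channel by 2.0, round half up, clamp to [0, 255]
R: 4×2.0 = 8
G: 154×2.0 = 308 → clamp → 255
B: 4×2.0 = 8
= RGB(8, 255, 8)


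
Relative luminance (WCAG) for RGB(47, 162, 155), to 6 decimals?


Linearize each channel (sRGB transfer function): c = v/255; c_lin = c/12.92 if c ≤ 0.04045, else ((c+0.055)/1.055)^2.4
  R: 47/255 ≈ 0.184314 > 0.04045 → ((0.184314+0.055)/1.055)^2.4 ≈ 0.028426
  G: 162/255 ≈ 0.635294 > 0.04045 → ((0.635294+0.055)/1.055)^2.4 ≈ 0.361307
  B: 155/255 ≈ 0.607843 > 0.04045 → ((0.607843+0.055)/1.055)^2.4 ≈ 0.327778
R_lin = 0.028426, G_lin = 0.361307, B_lin = 0.327778
L = 0.2126×R + 0.7152×G + 0.0722×B
L = 0.2126×0.028426 + 0.7152×0.361307 + 0.0722×0.327778
L ≈ 0.288116


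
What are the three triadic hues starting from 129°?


Triadic: equally spaced at 120° intervals
H1 = 129°
H2 = (129 + 120) mod 360 = 249°
H3 = (129 + 240) mod 360 = 9°
Triadic = 129°, 249°, 9°


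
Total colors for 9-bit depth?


Colors = 2^bits = 2^9
= 512 colors


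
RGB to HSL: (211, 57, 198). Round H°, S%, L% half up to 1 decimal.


Normalize: R'=211/255≈0.8275, G'=57/255≈0.2235, B'=198/255≈0.7765
Max=211/255, Min=57/255, Δ=Max-Min=154/255
L = (Max+Min)/2 = (211+57)/510 = 268/510 = 0.52549… → L = 52.5%
L > 0.5 → S = Δ/(2-Max-Min) = 154/(510-211-57) = 154/242 = 0.63636… → S = 63.6%
(the 1/255 factors cancel in S and H, so raw channel differences can be used)
Max is R' → H = 60 × (((G-B)/Δ) mod 6) = 60 × (((57-198)/154) mod 6)
  (-141)/154 = -0.9155…; negative, so add 6 → 5.0844…
  H = 60 × 5.0844… = 305.064…° → H = 305.1°
= HSL(305.1°, 63.6%, 52.5%)


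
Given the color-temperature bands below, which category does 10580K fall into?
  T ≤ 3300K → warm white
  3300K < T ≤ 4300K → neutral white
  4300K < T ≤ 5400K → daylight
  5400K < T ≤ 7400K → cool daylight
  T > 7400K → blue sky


Temperature: 10580K
10580K > 7400K → blue sky
Classification: blue sky


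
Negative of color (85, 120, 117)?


Invert: (255-R, 255-G, 255-B)
R: 255-85 = 170
G: 255-120 = 135
B: 255-117 = 138
= RGB(170, 135, 138)


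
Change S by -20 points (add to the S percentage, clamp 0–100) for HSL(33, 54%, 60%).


Original S = 54%
Adjustment = -20 percentage points
New S = 54 + (-20) = 34
Clamp to [0, 100] → 34
= HSL(33°, 34%, 60%)


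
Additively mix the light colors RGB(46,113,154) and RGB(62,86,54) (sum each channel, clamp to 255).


Additive: each channel = min(255, C₁+C₂)
R: 46+62 = 108 → 108
G: 113+86 = 199 → 199
B: 154+54 = 208 → 208
= RGB(108, 199, 208)


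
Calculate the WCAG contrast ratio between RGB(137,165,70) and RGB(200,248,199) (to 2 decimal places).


Linearize each sRGB channel c=v/255: c/12.92 if c ≤ 0.04045 else ((c+0.055)/1.055)^2.4
L = 0.2126×R_lin + 0.7152×G_lin + 0.0722×B_lin
Color 1 (137,165,70):
  R=137: 137/255≈0.5373 > 0.04045 → ((0.5373+0.055)/1.055)^2.4 ≈ 0.25016
  G=165: 165/255≈0.6471 > 0.04045 → ((0.6471+0.055)/1.055)^2.4 ≈ 0.37626
  B=70: 70/255≈0.2745 > 0.04045 → ((0.2745+0.055)/1.055)^2.4 ≈ 0.06125
  L1 = 0.2126×0.25016 + 0.7152×0.37626 + 0.0722×0.06125 ≈ 0.32671
Color 2 (200,248,199):
  R=200: 200/255≈0.7843 > 0.04045 → ((0.7843+0.055)/1.055)^2.4 ≈ 0.57758
  G=248: 248/255≈0.9725 > 0.04045 → ((0.9725+0.055)/1.055)^2.4 ≈ 0.93869
  B=199: 199/255≈0.7804 > 0.04045 → ((0.7804+0.055)/1.055)^2.4 ≈ 0.57112
  L2 = 0.2126×0.57758 + 0.7152×0.93869 + 0.0722×0.57112 ≈ 0.83538
Lighter = 0.83538, Darker = 0.32671
Ratio = (L_lighter + 0.05) / (L_darker + 0.05)
Ratio = (0.83538 + 0.05) / (0.32671 + 0.05) = 0.88538 / 0.37671 ≈ 2.3503
Ratio ≈ 2.35:1


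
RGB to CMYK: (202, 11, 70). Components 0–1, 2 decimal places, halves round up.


R'=202/255≈0.7922, G'=11/255≈0.0431, B'=70/255≈0.2745
K = 1 - max(R',G',B') = 1 - 202/255 = 53/255 = 0.20784… → 0.21
(1-R'-K)/(1-K) simplifies to (max-R)/max with max = 202:
C = (202-202)/202 = 0/202 = 0 → 0.00
M = (202-11)/202 = 191/202 = 0.94554… → 0.95
Y = (202-70)/202 = 132/202 = 0.65346… → 0.65
= CMYK(0.00, 0.95, 0.65, 0.21)


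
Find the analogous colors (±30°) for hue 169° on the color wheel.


Base hue: 169°
Left analog: (169 - 30) mod 360 = 139°
Right analog: (169 + 30) mod 360 = 199°
Analogous hues = 139° and 199°


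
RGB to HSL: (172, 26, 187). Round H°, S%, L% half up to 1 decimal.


Normalize: R'=172/255≈0.6745, G'=26/255≈0.1020, B'=187/255≈0.7333
Max=187/255, Min=26/255, Δ=Max-Min=161/255
L = (Max+Min)/2 = (187+26)/510 = 213/510 = 0.41764… → L = 41.8%
L ≤ 0.5 → S = Δ/(Max+Min) = 161/(187+26) = 161/213 = 0.75586… → S = 75.6%
(the 1/255 factors cancel in S and H, so raw channel differences can be used)
Max is B' → H = 60 × ((R-G)/Δ + 4) = 60 × ((172-26)/161 + 4)
  146/161 + 4 = 0.9068… + 4 = 4.9068…
  H = 60 × 4.9068… = 294.409…° → H = 294.4°
= HSL(294.4°, 75.6%, 41.8%)


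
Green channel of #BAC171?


Color: #BAC171
R = BA = 186
G = C1 = 193
B = 71 = 113
Green = 193


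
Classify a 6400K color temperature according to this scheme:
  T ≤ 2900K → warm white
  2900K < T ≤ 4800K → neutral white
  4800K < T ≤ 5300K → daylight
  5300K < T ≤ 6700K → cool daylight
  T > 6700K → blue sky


Temperature: 6400K
5300K < 6400K ≤ 6700K → cool daylight
Classification: cool daylight


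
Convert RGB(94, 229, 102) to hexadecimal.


R = 94 → 5E (hex)
G = 229 → E5 (hex)
B = 102 → 66 (hex)
Hex = #5EE566


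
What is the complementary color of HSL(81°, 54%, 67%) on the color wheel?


Complement = opposite side of color wheel = hue + 180°
H' = (81 + 180) mod 360 = 261°
S and L unchanged.
= HSL(261°, 54%, 67%)


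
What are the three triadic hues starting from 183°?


Triadic: equally spaced at 120° intervals
H1 = 183°
H2 = (183 + 120) mod 360 = 303°
H3 = (183 + 240) mod 360 = 63°
Triadic = 183°, 303°, 63°


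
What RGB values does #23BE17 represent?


23 → 35 (R)
BE → 190 (G)
17 → 23 (B)
= RGB(35, 190, 23)


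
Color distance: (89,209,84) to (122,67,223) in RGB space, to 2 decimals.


d = √[(R₁-R₂)² + (G₁-G₂)² + (B₁-B₂)²]
d = √[(89-122)² + (209-67)² + (84-223)²]
d = √[1089 + 20164 + 19321]
d = √40574
d ≈ 201.43


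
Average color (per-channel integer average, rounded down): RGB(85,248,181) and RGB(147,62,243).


Midpoint: each channel = ⌊(C₁+C₂)/2⌋
R: ⌊(85+147)/2⌋ = 116
G: ⌊(248+62)/2⌋ = 155
B: ⌊(181+243)/2⌋ = 212
= RGB(116, 155, 212)


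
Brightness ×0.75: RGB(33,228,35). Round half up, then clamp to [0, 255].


Multiply each channel by 0.75, round half up, clamp to [0, 255]
R: 33×0.75 = 24.75 → round → 25
G: 228×0.75 = 171
B: 35×0.75 = 26.25 → round → 26
= RGB(25, 171, 26)


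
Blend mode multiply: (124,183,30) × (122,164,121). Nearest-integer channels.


Multiply: C = A×B/255, rounded to nearest integer
R: 124×122/255 = 15128/255 ≈ 59.325 → 59
G: 183×164/255 = 30012/255 ≈ 117.694 → 118
B: 30×121/255 = 3630/255 ≈ 14.235 → 14
= RGB(59, 118, 14)


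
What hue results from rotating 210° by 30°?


New hue = (H + rotation) mod 360
New hue = (210 + 30) mod 360
= 240 mod 360
= 240°


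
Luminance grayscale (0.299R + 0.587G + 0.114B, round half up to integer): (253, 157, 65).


Gray = 0.299×R + 0.587×G + 0.114×B
Gray = 0.299×253 + 0.587×157 + 0.114×65
Gray = 75.647 + 92.159 + 7.410
Gray = 175.216 → round half up → 175
Gray = 175


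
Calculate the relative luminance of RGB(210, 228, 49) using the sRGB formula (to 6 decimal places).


Linearize each channel (sRGB transfer function): c = v/255; c_lin = c/12.92 if c ≤ 0.04045, else ((c+0.055)/1.055)^2.4
  R: 210/255 ≈ 0.823529 > 0.04045 → ((0.823529+0.055)/1.055)^2.4 ≈ 0.644480
  G: 228/255 ≈ 0.894118 > 0.04045 → ((0.894118+0.055)/1.055)^2.4 ≈ 0.775822
  B: 49/255 ≈ 0.192157 > 0.04045 → ((0.192157+0.055)/1.055)^2.4 ≈ 0.030713
R_lin = 0.644480, G_lin = 0.775822, B_lin = 0.030713
L = 0.2126×R + 0.7152×G + 0.0722×B
L = 0.2126×0.644480 + 0.7152×0.775822 + 0.0722×0.030713
L ≈ 0.694102


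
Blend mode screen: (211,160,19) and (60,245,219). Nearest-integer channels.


Screen: C = 255 - (255-A)×(255-B)/255, rounded to nearest integer
R: 255 - (255-211)×(255-60)/255 = 255 - 8580/255 ≈ 255 - 33.647 = 221.353 → 221
G: 255 - (255-160)×(255-245)/255 = 255 - 950/255 ≈ 255 - 3.725 = 251.275 → 251
B: 255 - (255-19)×(255-219)/255 = 255 - 8496/255 ≈ 255 - 33.318 = 221.682 → 222
= RGB(221, 251, 222)


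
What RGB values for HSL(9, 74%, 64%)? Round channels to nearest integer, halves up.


H=9°, S=0.74, L=0.64
C = (1-|2L-1|)×S = (1-|0.28|)×0.74 = 0.5328
H' = H/60 = 9/60 ≈ 0.1500; X = C×(1-|H' mod 2 - 1|) = 0.07992
m = L - C/2 = 0.64 - 0.2664 = 0.3736
Sector ⌊H'⌋ = 0 → (R',G',B') = (0.5328, 0.07992, 0.0)
RGB = ((R'+m)×255, (G'+m)×255, (B'+m)×255) = (231.132, 115.6476, 95.268)
Round half up → RGB(231, 116, 95)


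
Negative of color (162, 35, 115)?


Invert: (255-R, 255-G, 255-B)
R: 255-162 = 93
G: 255-35 = 220
B: 255-115 = 140
= RGB(93, 220, 140)


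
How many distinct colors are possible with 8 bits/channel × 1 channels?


Total bits = 8 bits/channel × 1 channels = 8 bits
Distinct colors = 2^8
= 256 colors


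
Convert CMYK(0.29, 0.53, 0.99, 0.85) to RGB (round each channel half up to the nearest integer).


R = 255 × (1-C) × (1-K) = 255 × 0.71 × 0.15 = 27.1575 → 27
G = 255 × (1-M) × (1-K) = 255 × 0.47 × 0.15 = 17.9775 → 18
B = 255 × (1-Y) × (1-K) = 255 × 0.01 × 0.15 = 0.3825 → 0
= RGB(27, 18, 0)


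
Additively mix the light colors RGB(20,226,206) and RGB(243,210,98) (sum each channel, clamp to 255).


Additive: each channel = min(255, C₁+C₂)
R: 20+243 = 263 → 255
G: 226+210 = 436 → 255
B: 206+98 = 304 → 255
= RGB(255, 255, 255)


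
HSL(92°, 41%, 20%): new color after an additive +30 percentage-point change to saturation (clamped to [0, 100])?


Original S = 41%
Adjustment = +30 percentage points
New S = 41 + (30) = 71
Clamp to [0, 100] → 71
= HSL(92°, 71%, 20%)


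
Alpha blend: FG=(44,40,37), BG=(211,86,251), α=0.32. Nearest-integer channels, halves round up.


C = α×F + (1-α)×B, with 1-α = 0.68
R: 0.32×44 + 0.68×211 = 14.08 + 143.48 = 157.56 → 158
G: 0.32×40 + 0.68×86 = 12.80 + 58.48 = 71.28 → 71
B: 0.32×37 + 0.68×251 = 11.84 + 170.68 = 182.52 → 183
= RGB(158, 71, 183)


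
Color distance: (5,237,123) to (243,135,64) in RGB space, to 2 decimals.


d = √[(R₁-R₂)² + (G₁-G₂)² + (B₁-B₂)²]
d = √[(5-243)² + (237-135)² + (123-64)²]
d = √[56644 + 10404 + 3481]
d = √70529
d ≈ 265.57


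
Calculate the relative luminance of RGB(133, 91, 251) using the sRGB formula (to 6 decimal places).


Linearize each channel (sRGB transfer function): c = v/255; c_lin = c/12.92 if c ≤ 0.04045, else ((c+0.055)/1.055)^2.4
  R: 133/255 ≈ 0.521569 > 0.04045 → ((0.521569+0.055)/1.055)^2.4 ≈ 0.234551
  G: 91/255 ≈ 0.356863 > 0.04045 → ((0.356863+0.055)/1.055)^2.4 ≈ 0.104616
  B: 251/255 ≈ 0.984314 > 0.04045 → ((0.984314+0.055)/1.055)^2.4 ≈ 0.964686
R_lin = 0.234551, G_lin = 0.104616, B_lin = 0.964686
L = 0.2126×R + 0.7152×G + 0.0722×B
L = 0.2126×0.234551 + 0.7152×0.104616 + 0.0722×0.964686
L ≈ 0.194338


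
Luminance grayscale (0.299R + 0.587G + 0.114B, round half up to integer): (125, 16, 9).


Gray = 0.299×R + 0.587×G + 0.114×B
Gray = 0.299×125 + 0.587×16 + 0.114×9
Gray = 37.375 + 9.392 + 1.026
Gray = 47.793 → round half up → 48
Gray = 48


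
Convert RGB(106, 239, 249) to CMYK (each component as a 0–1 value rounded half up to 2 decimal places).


R'=106/255≈0.4157, G'=239/255≈0.9373, B'=249/255≈0.9765
K = 1 - max(R',G',B') = 1 - 249/255 = 6/255 = 0.02352… → 0.02
(1-R'-K)/(1-K) simplifies to (max-R)/max with max = 249:
C = (249-106)/249 = 143/249 = 0.57429… → 0.57
M = (249-239)/249 = 10/249 = 0.04016… → 0.04
Y = (249-249)/249 = 0/249 = 0 → 0.00
= CMYK(0.57, 0.04, 0.00, 0.02)


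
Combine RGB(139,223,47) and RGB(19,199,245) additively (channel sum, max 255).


Additive: each channel = min(255, C₁+C₂)
R: 139+19 = 158 → 158
G: 223+199 = 422 → 255
B: 47+245 = 292 → 255
= RGB(158, 255, 255)


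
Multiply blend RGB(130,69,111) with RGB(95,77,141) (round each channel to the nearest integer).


Multiply: C = A×B/255, rounded to nearest integer
R: 130×95/255 = 12350/255 ≈ 48.431 → 48
G: 69×77/255 = 5313/255 ≈ 20.835 → 21
B: 111×141/255 = 15651/255 ≈ 61.376 → 61
= RGB(48, 21, 61)


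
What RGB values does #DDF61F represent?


DD → 221 (R)
F6 → 246 (G)
1F → 31 (B)
= RGB(221, 246, 31)


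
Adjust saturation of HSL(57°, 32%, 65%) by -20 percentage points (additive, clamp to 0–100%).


Original S = 32%
Adjustment = -20 percentage points
New S = 32 + (-20) = 12
Clamp to [0, 100] → 12
= HSL(57°, 12%, 65%)


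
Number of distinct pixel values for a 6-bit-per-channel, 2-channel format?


Total bits = 6 bits/channel × 2 channels = 12 bits
Distinct pixel values = 2^12
= 4,096 pixel values


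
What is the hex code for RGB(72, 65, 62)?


R = 72 → 48 (hex)
G = 65 → 41 (hex)
B = 62 → 3E (hex)
Hex = #48413E


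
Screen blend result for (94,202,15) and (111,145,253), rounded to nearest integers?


Screen: C = 255 - (255-A)×(255-B)/255, rounded to nearest integer
R: 255 - (255-94)×(255-111)/255 = 255 - 23184/255 ≈ 255 - 90.918 = 164.082 → 164
G: 255 - (255-202)×(255-145)/255 = 255 - 5830/255 ≈ 255 - 22.863 = 232.137 → 232
B: 255 - (255-15)×(255-253)/255 = 255 - 480/255 ≈ 255 - 1.882 = 253.118 → 253
= RGB(164, 232, 253)


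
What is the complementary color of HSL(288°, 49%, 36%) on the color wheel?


Complement = opposite side of color wheel = hue + 180°
H' = (288 + 180) mod 360 = 108°
S and L unchanged.
= HSL(108°, 49%, 36%)


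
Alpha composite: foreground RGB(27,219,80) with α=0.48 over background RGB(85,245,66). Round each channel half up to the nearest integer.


C = α×F + (1-α)×B, with 1-α = 0.52
R: 0.48×27 + 0.52×85 = 12.96 + 44.20 = 57.16 → 57
G: 0.48×219 + 0.52×245 = 105.12 + 127.40 = 232.52 → 233
B: 0.48×80 + 0.52×66 = 38.40 + 34.32 = 72.72 → 73
= RGB(57, 233, 73)


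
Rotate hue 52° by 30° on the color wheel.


New hue = (H + rotation) mod 360
New hue = (52 + 30) mod 360
= 82 mod 360
= 82°


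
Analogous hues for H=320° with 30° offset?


Base hue: 320°
Left analog: (320 - 30) mod 360 = 290°
Right analog: (320 + 30) mod 360 = 350°
Analogous hues = 290° and 350°


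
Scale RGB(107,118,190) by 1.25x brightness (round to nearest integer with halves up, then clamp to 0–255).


Multiply each channel by 1.25, round half up, clamp to [0, 255]
R: 107×1.25 = 133.75 → round → 134
G: 118×1.25 = 147.5 → round → 148
B: 190×1.25 = 237.5 → round → 238
= RGB(134, 148, 238)


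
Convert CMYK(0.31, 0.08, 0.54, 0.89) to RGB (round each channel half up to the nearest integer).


R = 255 × (1-C) × (1-K) = 255 × 0.69 × 0.11 = 19.3545 → 19
G = 255 × (1-M) × (1-K) = 255 × 0.92 × 0.11 = 25.806 → 26
B = 255 × (1-Y) × (1-K) = 255 × 0.46 × 0.11 = 12.903 → 13
= RGB(19, 26, 13)


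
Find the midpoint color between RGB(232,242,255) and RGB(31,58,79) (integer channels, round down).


Midpoint: each channel = ⌊(C₁+C₂)/2⌋
R: ⌊(232+31)/2⌋ = 131
G: ⌊(242+58)/2⌋ = 150
B: ⌊(255+79)/2⌋ = 167
= RGB(131, 150, 167)


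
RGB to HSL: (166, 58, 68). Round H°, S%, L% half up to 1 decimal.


Normalize: R'=166/255≈0.6510, G'=58/255≈0.2275, B'=68/255≈0.2667
Max=166/255, Min=58/255, Δ=Max-Min=108/255
L = (Max+Min)/2 = (166+58)/510 = 224/510 = 0.43921… → L = 43.9%
L ≤ 0.5 → S = Δ/(Max+Min) = 108/(166+58) = 108/224 = 0.48214… → S = 48.2%
(the 1/255 factors cancel in S and H, so raw channel differences can be used)
Max is R' → H = 60 × (((G-B)/Δ) mod 6) = 60 × (((58-68)/108) mod 6)
  (-10)/108 = -0.0925…; negative, so add 6 → 5.9074…
  H = 60 × 5.9074… = 354.444…° → H = 354.4°
= HSL(354.4°, 48.2%, 43.9%)


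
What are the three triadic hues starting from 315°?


Triadic: equally spaced at 120° intervals
H1 = 315°
H2 = (315 + 120) mod 360 = 75°
H3 = (315 + 240) mod 360 = 195°
Triadic = 315°, 75°, 195°


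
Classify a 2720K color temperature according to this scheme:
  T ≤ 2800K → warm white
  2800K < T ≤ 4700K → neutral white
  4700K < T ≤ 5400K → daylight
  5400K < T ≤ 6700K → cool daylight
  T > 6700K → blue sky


Temperature: 2720K
2720K ≤ 2800K → warm white
Classification: warm white


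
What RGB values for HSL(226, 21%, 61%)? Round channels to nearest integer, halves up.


H=226°, S=0.21, L=0.61
C = (1-|2L-1|)×S = (1-|0.22|)×0.21 = 0.1638
H' = H/60 = 226/60 ≈ 3.7667; X = C×(1-|H' mod 2 - 1|) = 0.03822
m = L - C/2 = 0.61 - 0.0819 = 0.5281
Sector ⌊H'⌋ = 3 → (R',G',B') = (0.0, 0.03822, 0.1638)
RGB = ((R'+m)×255, (G'+m)×255, (B'+m)×255) = (134.6655, 144.4116, 176.4345)
Round half up → RGB(135, 144, 176)


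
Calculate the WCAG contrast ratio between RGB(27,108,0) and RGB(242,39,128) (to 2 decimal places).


Linearize each sRGB channel c=v/255: c/12.92 if c ≤ 0.04045 else ((c+0.055)/1.055)^2.4
L = 0.2126×R_lin + 0.7152×G_lin + 0.0722×B_lin
Color 1 (27,108,0):
  R=27: 27/255≈0.1059 > 0.04045 → ((0.1059+0.055)/1.055)^2.4 ≈ 0.01096
  G=108: 108/255≈0.4235 > 0.04045 → ((0.4235+0.055)/1.055)^2.4 ≈ 0.14996
  B=0: 0/255≈0.0000 ≤ 0.04045 → 0.0000/12.92 ≈ 0.00000
  L1 = 0.2126×0.01096 + 0.7152×0.14996 + 0.0722×0.00000 ≈ 0.10958
Color 2 (242,39,128):
  R=242: 242/255≈0.9490 > 0.04045 → ((0.9490+0.055)/1.055)^2.4 ≈ 0.88792
  G=39: 39/255≈0.1529 > 0.04045 → ((0.1529+0.055)/1.055)^2.4 ≈ 0.02029
  B=128: 128/255≈0.5020 > 0.04045 → ((0.5020+0.055)/1.055)^2.4 ≈ 0.21586
  L2 = 0.2126×0.88792 + 0.7152×0.02029 + 0.0722×0.21586 ≈ 0.21887
Lighter = 0.21887, Darker = 0.10958
Ratio = (L_lighter + 0.05) / (L_darker + 0.05)
Ratio = (0.21887 + 0.05) / (0.10958 + 0.05) = 0.26887 / 0.15958 ≈ 1.6848
Ratio ≈ 1.68:1


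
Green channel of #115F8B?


Color: #115F8B
R = 11 = 17
G = 5F = 95
B = 8B = 139
Green = 95


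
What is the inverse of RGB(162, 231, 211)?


Invert: (255-R, 255-G, 255-B)
R: 255-162 = 93
G: 255-231 = 24
B: 255-211 = 44
= RGB(93, 24, 44)


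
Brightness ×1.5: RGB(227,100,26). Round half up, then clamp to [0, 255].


Multiply each channel by 1.5, round half up, clamp to [0, 255]
R: 227×1.5 = 340.5 → round → 341 → clamp → 255
G: 100×1.5 = 150
B: 26×1.5 = 39
= RGB(255, 150, 39)


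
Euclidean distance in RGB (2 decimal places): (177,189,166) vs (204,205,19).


d = √[(R₁-R₂)² + (G₁-G₂)² + (B₁-B₂)²]
d = √[(177-204)² + (189-205)² + (166-19)²]
d = √[729 + 256 + 21609]
d = √22594
d ≈ 150.31


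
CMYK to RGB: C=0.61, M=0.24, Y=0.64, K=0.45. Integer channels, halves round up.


R = 255 × (1-C) × (1-K) = 255 × 0.39 × 0.55 = 54.6975 → 55
G = 255 × (1-M) × (1-K) = 255 × 0.76 × 0.55 = 106.59 → 107
B = 255 × (1-Y) × (1-K) = 255 × 0.36 × 0.55 = 50.49 → 50
= RGB(55, 107, 50)


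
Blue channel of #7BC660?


Color: #7BC660
R = 7B = 123
G = C6 = 198
B = 60 = 96
Blue = 96


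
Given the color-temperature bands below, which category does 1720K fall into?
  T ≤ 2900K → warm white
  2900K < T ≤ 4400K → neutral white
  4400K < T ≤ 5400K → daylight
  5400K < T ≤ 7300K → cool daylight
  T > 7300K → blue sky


Temperature: 1720K
1720K ≤ 2900K → warm white
Classification: warm white


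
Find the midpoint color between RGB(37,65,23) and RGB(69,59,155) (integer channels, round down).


Midpoint: each channel = ⌊(C₁+C₂)/2⌋
R: ⌊(37+69)/2⌋ = 53
G: ⌊(65+59)/2⌋ = 62
B: ⌊(23+155)/2⌋ = 89
= RGB(53, 62, 89)


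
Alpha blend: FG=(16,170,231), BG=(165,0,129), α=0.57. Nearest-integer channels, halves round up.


C = α×F + (1-α)×B, with 1-α = 0.43
R: 0.57×16 + 0.43×165 = 9.12 + 70.95 = 80.07 → 80
G: 0.57×170 + 0.43×0 = 96.90 + 0.00 = 96.90 → 97
B: 0.57×231 + 0.43×129 = 131.67 + 55.47 = 187.14 → 187
= RGB(80, 97, 187)


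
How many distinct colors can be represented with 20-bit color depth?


Colors = 2^bits = 2^20
= 1,048,576 colors


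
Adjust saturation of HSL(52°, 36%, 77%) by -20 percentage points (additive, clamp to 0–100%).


Original S = 36%
Adjustment = -20 percentage points
New S = 36 + (-20) = 16
Clamp to [0, 100] → 16
= HSL(52°, 16%, 77%)


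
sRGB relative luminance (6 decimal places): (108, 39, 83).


Linearize each channel (sRGB transfer function): c = v/255; c_lin = c/12.92 if c ≤ 0.04045, else ((c+0.055)/1.055)^2.4
  R: 108/255 ≈ 0.423529 > 0.04045 → ((0.423529+0.055)/1.055)^2.4 ≈ 0.149960
  G: 39/255 ≈ 0.152941 > 0.04045 → ((0.152941+0.055)/1.055)^2.4 ≈ 0.020289
  B: 83/255 ≈ 0.325490 > 0.04045 → ((0.325490+0.055)/1.055)^2.4 ≈ 0.086500
R_lin = 0.149960, G_lin = 0.020289, B_lin = 0.086500
L = 0.2126×R + 0.7152×G + 0.0722×B
L = 0.2126×0.149960 + 0.7152×0.020289 + 0.0722×0.086500
L ≈ 0.052637


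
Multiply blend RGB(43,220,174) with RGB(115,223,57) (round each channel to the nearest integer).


Multiply: C = A×B/255, rounded to nearest integer
R: 43×115/255 = 4945/255 ≈ 19.392 → 19
G: 220×223/255 = 49060/255 ≈ 192.392 → 192
B: 174×57/255 = 9918/255 ≈ 38.894 → 39
= RGB(19, 192, 39)


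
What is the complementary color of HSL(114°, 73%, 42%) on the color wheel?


Complement = opposite side of color wheel = hue + 180°
H' = (114 + 180) mod 360 = 294°
S and L unchanged.
= HSL(294°, 73%, 42%)


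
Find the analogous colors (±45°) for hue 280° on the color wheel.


Base hue: 280°
Left analog: (280 - 45) mod 360 = 235°
Right analog: (280 + 45) mod 360 = 325°
Analogous hues = 235° and 325°


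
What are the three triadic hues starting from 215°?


Triadic: equally spaced at 120° intervals
H1 = 215°
H2 = (215 + 120) mod 360 = 335°
H3 = (215 + 240) mod 360 = 95°
Triadic = 215°, 335°, 95°


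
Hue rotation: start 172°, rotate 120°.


New hue = (H + rotation) mod 360
New hue = (172 + 120) mod 360
= 292 mod 360
= 292°


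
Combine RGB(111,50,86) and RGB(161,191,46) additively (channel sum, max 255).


Additive: each channel = min(255, C₁+C₂)
R: 111+161 = 272 → 255
G: 50+191 = 241 → 241
B: 86+46 = 132 → 132
= RGB(255, 241, 132)


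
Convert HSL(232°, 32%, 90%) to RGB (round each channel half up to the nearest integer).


H=232°, S=0.32, L=0.90
C = (1-|2L-1|)×S = (1-|0.80|)×0.32 = 0.064
H' = H/60 = 232/60 ≈ 3.8667; X = C×(1-|H' mod 2 - 1|) ≈ 0.0085
m = L - C/2 = 0.90 - 0.032 = 0.868
Sector ⌊H'⌋ = 3 → (R',G',B') = (0.0, ≈0.0085, 0.064)
RGB = ((R'+m)×255, (G'+m)×255, (B'+m)×255) = (221.34, 223.516, 237.66)
Round half up → RGB(221, 224, 238)


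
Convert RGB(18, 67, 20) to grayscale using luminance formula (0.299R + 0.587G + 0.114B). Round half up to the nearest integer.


Gray = 0.299×R + 0.587×G + 0.114×B
Gray = 0.299×18 + 0.587×67 + 0.114×20
Gray = 5.382 + 39.329 + 2.280
Gray = 46.991 → round half up → 47
Gray = 47


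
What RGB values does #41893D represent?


41 → 65 (R)
89 → 137 (G)
3D → 61 (B)
= RGB(65, 137, 61)


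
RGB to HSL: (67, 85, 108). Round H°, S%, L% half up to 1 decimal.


Normalize: R'=67/255≈0.2627, G'=85/255≈0.3333, B'=108/255≈0.4235
Max=108/255, Min=67/255, Δ=Max-Min=41/255
L = (Max+Min)/2 = (108+67)/510 = 175/510 = 0.34313… → L = 34.3%
L ≤ 0.5 → S = Δ/(Max+Min) = 41/(108+67) = 41/175 = 0.23428… → S = 23.4%
(the 1/255 factors cancel in S and H, so raw channel differences can be used)
Max is B' → H = 60 × ((R-G)/Δ + 4) = 60 × ((67-85)/41 + 4)
  -18/41 + 4 = -0.4390… + 4 = 3.5609…
  H = 60 × 3.5609… = 213.658…° → H = 213.7°
= HSL(213.7°, 23.4%, 34.3%)


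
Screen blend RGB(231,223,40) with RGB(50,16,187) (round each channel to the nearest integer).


Screen: C = 255 - (255-A)×(255-B)/255, rounded to nearest integer
R: 255 - (255-231)×(255-50)/255 = 255 - 4920/255 ≈ 255 - 19.294 = 235.706 → 236
G: 255 - (255-223)×(255-16)/255 = 255 - 7648/255 ≈ 255 - 29.992 = 225.008 → 225
B: 255 - (255-40)×(255-187)/255 = 255 - 14620/255 ≈ 255 - 57.333 = 197.667 → 198
= RGB(236, 225, 198)


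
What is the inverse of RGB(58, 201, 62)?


Invert: (255-R, 255-G, 255-B)
R: 255-58 = 197
G: 255-201 = 54
B: 255-62 = 193
= RGB(197, 54, 193)


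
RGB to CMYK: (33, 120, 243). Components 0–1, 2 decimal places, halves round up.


R'=33/255≈0.1294, G'=120/255≈0.4706, B'=243/255≈0.9529
K = 1 - max(R',G',B') = 1 - 243/255 = 12/255 = 0.04705… → 0.05
(1-R'-K)/(1-K) simplifies to (max-R)/max with max = 243:
C = (243-33)/243 = 210/243 = 0.86419… → 0.86
M = (243-120)/243 = 123/243 = 0.50617… → 0.51
Y = (243-243)/243 = 0/243 = 0 → 0.00
= CMYK(0.86, 0.51, 0.00, 0.05)


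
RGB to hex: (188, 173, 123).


R = 188 → BC (hex)
G = 173 → AD (hex)
B = 123 → 7B (hex)
Hex = #BCAD7B


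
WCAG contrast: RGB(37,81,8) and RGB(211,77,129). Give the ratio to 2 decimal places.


Linearize each sRGB channel c=v/255: c/12.92 if c ≤ 0.04045 else ((c+0.055)/1.055)^2.4
L = 0.2126×R_lin + 0.7152×G_lin + 0.0722×B_lin
Color 1 (37,81,8):
  R=37: 37/255≈0.1451 > 0.04045 → ((0.1451+0.055)/1.055)^2.4 ≈ 0.01850
  G=81: 81/255≈0.3176 > 0.04045 → ((0.3176+0.055)/1.055)^2.4 ≈ 0.08228
  B=8: 8/255≈0.0314 ≤ 0.04045 → 0.0314/12.92 ≈ 0.00243
  L1 = 0.2126×0.01850 + 0.7152×0.08228 + 0.0722×0.00243 ≈ 0.06296
Color 2 (211,77,129):
  R=211: 211/255≈0.8275 > 0.04045 → ((0.8275+0.055)/1.055)^2.4 ≈ 0.65141
  G=77: 77/255≈0.3020 > 0.04045 → ((0.3020+0.055)/1.055)^2.4 ≈ 0.07421
  B=129: 129/255≈0.5059 > 0.04045 → ((0.5059+0.055)/1.055)^2.4 ≈ 0.21953
  L2 = 0.2126×0.65141 + 0.7152×0.07421 + 0.0722×0.21953 ≈ 0.20742
Lighter = 0.20742, Darker = 0.06296
Ratio = (L_lighter + 0.05) / (L_darker + 0.05)
Ratio = (0.20742 + 0.05) / (0.06296 + 0.05) = 0.25742 / 0.11296 ≈ 2.2789
Ratio ≈ 2.28:1


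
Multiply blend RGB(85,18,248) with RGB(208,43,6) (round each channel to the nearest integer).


Multiply: C = A×B/255, rounded to nearest integer
R: 85×208/255 = 17680/255 ≈ 69.333 → 69
G: 18×43/255 = 774/255 ≈ 3.035 → 3
B: 248×6/255 = 1488/255 ≈ 5.835 → 6
= RGB(69, 3, 6)


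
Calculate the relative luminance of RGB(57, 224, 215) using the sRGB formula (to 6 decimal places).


Linearize each channel (sRGB transfer function): c = v/255; c_lin = c/12.92 if c ≤ 0.04045, else ((c+0.055)/1.055)^2.4
  R: 57/255 ≈ 0.223529 > 0.04045 → ((0.223529+0.055)/1.055)^2.4 ≈ 0.040915
  G: 224/255 ≈ 0.878431 > 0.04045 → ((0.878431+0.055)/1.055)^2.4 ≈ 0.745404
  B: 215/255 ≈ 0.843137 > 0.04045 → ((0.843137+0.055)/1.055)^2.4 ≈ 0.679542
R_lin = 0.040915, G_lin = 0.745404, B_lin = 0.679542
L = 0.2126×R + 0.7152×G + 0.0722×B
L = 0.2126×0.040915 + 0.7152×0.745404 + 0.0722×0.679542
L ≈ 0.590875


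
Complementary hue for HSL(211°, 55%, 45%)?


Complement = opposite side of color wheel = hue + 180°
H' = (211 + 180) mod 360 = 31°
S and L unchanged.
= HSL(31°, 55%, 45%)


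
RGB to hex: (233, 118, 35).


R = 233 → E9 (hex)
G = 118 → 76 (hex)
B = 35 → 23 (hex)
Hex = #E97623


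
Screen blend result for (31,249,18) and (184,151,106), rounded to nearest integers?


Screen: C = 255 - (255-A)×(255-B)/255, rounded to nearest integer
R: 255 - (255-31)×(255-184)/255 = 255 - 15904/255 ≈ 255 - 62.369 = 192.631 → 193
G: 255 - (255-249)×(255-151)/255 = 255 - 624/255 ≈ 255 - 2.447 = 252.553 → 253
B: 255 - (255-18)×(255-106)/255 = 255 - 35313/255 ≈ 255 - 138.482 = 116.518 → 117
= RGB(193, 253, 117)


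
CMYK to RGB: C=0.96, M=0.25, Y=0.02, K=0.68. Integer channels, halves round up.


R = 255 × (1-C) × (1-K) = 255 × 0.04 × 0.32 = 3.264 → 3
G = 255 × (1-M) × (1-K) = 255 × 0.75 × 0.32 = 61.2 → 61
B = 255 × (1-Y) × (1-K) = 255 × 0.98 × 0.32 = 79.968 → 80
= RGB(3, 61, 80)


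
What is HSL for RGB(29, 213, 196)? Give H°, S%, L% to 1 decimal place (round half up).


Normalize: R'=29/255≈0.1137, G'=213/255≈0.8353, B'=196/255≈0.7686
Max=213/255, Min=29/255, Δ=Max-Min=184/255
L = (Max+Min)/2 = (213+29)/510 = 242/510 = 0.47450… → L = 47.5%
L ≤ 0.5 → S = Δ/(Max+Min) = 184/(213+29) = 184/242 = 0.76033… → S = 76.0%
(the 1/255 factors cancel in S and H, so raw channel differences can be used)
Max is G' → H = 60 × ((B-R)/Δ + 2) = 60 × ((196-29)/184 + 2)
  167/184 + 2 = 0.9076… + 2 = 2.9076…
  H = 60 × 2.9076… = 174.456…° → H = 174.5°
= HSL(174.5°, 76.0%, 47.5%)


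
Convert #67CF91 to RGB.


67 → 103 (R)
CF → 207 (G)
91 → 145 (B)
= RGB(103, 207, 145)


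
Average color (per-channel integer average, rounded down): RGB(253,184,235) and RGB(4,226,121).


Midpoint: each channel = ⌊(C₁+C₂)/2⌋
R: ⌊(253+4)/2⌋ = 128
G: ⌊(184+226)/2⌋ = 205
B: ⌊(235+121)/2⌋ = 178
= RGB(128, 205, 178)


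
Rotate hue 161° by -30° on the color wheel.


New hue = (H + rotation) mod 360
New hue = (161 -30) mod 360
= 131 mod 360
= 131°


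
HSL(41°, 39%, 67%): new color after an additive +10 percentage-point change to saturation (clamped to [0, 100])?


Original S = 39%
Adjustment = +10 percentage points
New S = 39 + (10) = 49
Clamp to [0, 100] → 49
= HSL(41°, 49%, 67%)


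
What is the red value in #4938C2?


Color: #4938C2
R = 49 = 73
G = 38 = 56
B = C2 = 194
Red = 73


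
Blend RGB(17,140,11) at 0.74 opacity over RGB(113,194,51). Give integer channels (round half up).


C = α×F + (1-α)×B, with 1-α = 0.26
R: 0.74×17 + 0.26×113 = 12.58 + 29.38 = 41.96 → 42
G: 0.74×140 + 0.26×194 = 103.60 + 50.44 = 154.04 → 154
B: 0.74×11 + 0.26×51 = 8.14 + 13.26 = 21.40 → 21
= RGB(42, 154, 21)


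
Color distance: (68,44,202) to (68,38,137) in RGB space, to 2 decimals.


d = √[(R₁-R₂)² + (G₁-G₂)² + (B₁-B₂)²]
d = √[(68-68)² + (44-38)² + (202-137)²]
d = √[0 + 36 + 4225]
d = √4261
d ≈ 65.28


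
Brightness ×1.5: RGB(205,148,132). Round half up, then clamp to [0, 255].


Multiply each channel by 1.5, round half up, clamp to [0, 255]
R: 205×1.5 = 307.5 → round → 308 → clamp → 255
G: 148×1.5 = 222
B: 132×1.5 = 198
= RGB(255, 222, 198)


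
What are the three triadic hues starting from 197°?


Triadic: equally spaced at 120° intervals
H1 = 197°
H2 = (197 + 120) mod 360 = 317°
H3 = (197 + 240) mod 360 = 77°
Triadic = 197°, 317°, 77°


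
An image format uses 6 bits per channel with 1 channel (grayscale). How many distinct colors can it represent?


Total bits = 6 bits/channel × 1 channels = 6 bits
Distinct colors = 2^6
= 64 colors


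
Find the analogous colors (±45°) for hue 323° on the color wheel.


Base hue: 323°
Left analog: (323 - 45) mod 360 = 278°
Right analog: (323 + 45) mod 360 = 8°
Analogous hues = 278° and 8°


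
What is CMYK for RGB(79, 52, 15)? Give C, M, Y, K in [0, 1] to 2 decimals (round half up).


R'=79/255≈0.3098, G'=52/255≈0.2039, B'=15/255≈0.0588
K = 1 - max(R',G',B') = 1 - 79/255 = 176/255 = 0.69019… → 0.69
(1-R'-K)/(1-K) simplifies to (max-R)/max with max = 79:
C = (79-79)/79 = 0/79 = 0 → 0.00
M = (79-52)/79 = 27/79 = 0.34177… → 0.34
Y = (79-15)/79 = 64/79 = 0.81012… → 0.81
= CMYK(0.00, 0.34, 0.81, 0.69)


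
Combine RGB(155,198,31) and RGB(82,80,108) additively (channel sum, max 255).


Additive: each channel = min(255, C₁+C₂)
R: 155+82 = 237 → 237
G: 198+80 = 278 → 255
B: 31+108 = 139 → 139
= RGB(237, 255, 139)


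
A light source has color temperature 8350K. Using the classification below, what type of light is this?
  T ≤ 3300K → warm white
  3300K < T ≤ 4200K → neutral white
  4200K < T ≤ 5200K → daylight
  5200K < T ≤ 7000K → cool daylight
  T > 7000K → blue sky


Temperature: 8350K
8350K > 7000K → blue sky
Classification: blue sky
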